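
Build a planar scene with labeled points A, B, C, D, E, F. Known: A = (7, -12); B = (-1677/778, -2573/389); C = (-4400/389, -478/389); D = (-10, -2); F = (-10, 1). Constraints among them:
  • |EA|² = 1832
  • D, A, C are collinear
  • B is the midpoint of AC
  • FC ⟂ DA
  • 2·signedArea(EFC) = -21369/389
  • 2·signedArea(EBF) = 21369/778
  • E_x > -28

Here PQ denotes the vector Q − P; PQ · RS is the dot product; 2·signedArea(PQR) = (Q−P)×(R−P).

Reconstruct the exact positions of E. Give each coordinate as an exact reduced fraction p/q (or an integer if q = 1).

E = (-27, 14)

1. E_x = -27  [2·signedArea(EBF) = 21369/778 ∩ 2·signedArea(EFC) = -21369/389]
2. E_y = 14  [2·signedArea(EBF) = 21369/778 ∩ 2·signedArea(EFC) = -21369/389]
   → E = (-27, 14)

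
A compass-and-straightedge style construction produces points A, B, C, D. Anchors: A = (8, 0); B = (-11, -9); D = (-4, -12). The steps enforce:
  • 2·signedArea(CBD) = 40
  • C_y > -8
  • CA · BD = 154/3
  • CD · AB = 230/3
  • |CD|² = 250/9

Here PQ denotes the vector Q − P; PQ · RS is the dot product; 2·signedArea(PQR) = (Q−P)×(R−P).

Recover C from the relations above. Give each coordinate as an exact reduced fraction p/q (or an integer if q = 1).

1. C_x = -7/3  [2·signedArea(CBD) = 40 ∩ CD · AB = 230/3]
2. C_y = -7  [2·signedArea(CBD) = 40 ∩ CD · AB = 230/3]
   → C = (-7/3, -7)

C = (-7/3, -7)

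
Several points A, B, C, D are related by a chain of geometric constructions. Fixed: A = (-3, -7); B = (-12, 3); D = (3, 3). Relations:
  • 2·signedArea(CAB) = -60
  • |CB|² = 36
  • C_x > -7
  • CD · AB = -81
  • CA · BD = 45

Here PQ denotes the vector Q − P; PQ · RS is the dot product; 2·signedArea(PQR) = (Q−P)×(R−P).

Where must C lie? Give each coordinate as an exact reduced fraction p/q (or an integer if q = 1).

1. C_x = -6  [2·signedArea(CAB) = -60 ∩ CA · BD = 45]
2. C_y = 3  [2·signedArea(CAB) = -60 ∩ CA · BD = 45]
   → C = (-6, 3)

C = (-6, 3)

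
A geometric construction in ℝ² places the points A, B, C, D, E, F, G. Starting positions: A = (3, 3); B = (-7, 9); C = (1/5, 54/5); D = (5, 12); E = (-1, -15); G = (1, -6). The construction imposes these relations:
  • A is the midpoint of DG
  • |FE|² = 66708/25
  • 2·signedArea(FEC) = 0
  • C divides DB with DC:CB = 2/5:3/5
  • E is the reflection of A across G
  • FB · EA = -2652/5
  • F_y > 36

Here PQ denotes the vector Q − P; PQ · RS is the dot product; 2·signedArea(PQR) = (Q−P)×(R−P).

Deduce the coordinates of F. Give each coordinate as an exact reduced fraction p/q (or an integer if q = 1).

F = (7/5, 183/5)

1. F_x = 7/5  [2·signedArea(FEC) = 0 ∩ FB · EA = -2652/5]
2. F_y = 183/5  [2·signedArea(FEC) = 0 ∩ FB · EA = -2652/5]
   → F = (7/5, 183/5)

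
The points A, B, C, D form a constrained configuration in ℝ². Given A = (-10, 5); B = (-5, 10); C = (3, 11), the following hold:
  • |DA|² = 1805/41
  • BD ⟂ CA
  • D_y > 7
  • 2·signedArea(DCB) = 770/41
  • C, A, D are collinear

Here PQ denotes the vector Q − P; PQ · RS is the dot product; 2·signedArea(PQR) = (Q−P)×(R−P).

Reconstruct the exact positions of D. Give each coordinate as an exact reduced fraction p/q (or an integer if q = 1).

D = (-163/41, 319/41)

1. D_x = -163/41  [C, A, D are collinear ∩ BD ⟂ CA]
2. D_y = 319/41  [C, A, D are collinear ∩ BD ⟂ CA]
   → D = (-163/41, 319/41)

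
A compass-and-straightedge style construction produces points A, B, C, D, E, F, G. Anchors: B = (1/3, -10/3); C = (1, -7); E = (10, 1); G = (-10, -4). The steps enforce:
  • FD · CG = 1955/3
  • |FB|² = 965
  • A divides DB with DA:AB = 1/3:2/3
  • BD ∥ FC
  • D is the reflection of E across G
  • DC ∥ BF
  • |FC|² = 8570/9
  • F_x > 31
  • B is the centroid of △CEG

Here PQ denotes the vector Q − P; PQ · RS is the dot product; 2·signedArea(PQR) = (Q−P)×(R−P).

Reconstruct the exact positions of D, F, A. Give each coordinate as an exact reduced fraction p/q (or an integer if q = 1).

1. D_x = -30  [D is the reflection of E across G]
2. D_y = -9  [D is the reflection of E across G]
   → D = (-30, -9)
3. F_x = 94/3  [BD ∥ FC ∩ DC ∥ BF]
4. F_y = -4/3  [BD ∥ FC ∩ DC ∥ BF]
   → F = (94/3, -4/3)
5. A_x = -179/9  [A divides DB with DA:AB = 1/3:2/3]
6. A_y = -64/9  [A divides DB with DA:AB = 1/3:2/3]
   → A = (-179/9, -64/9)

A = (-179/9, -64/9)
D = (-30, -9)
F = (94/3, -4/3)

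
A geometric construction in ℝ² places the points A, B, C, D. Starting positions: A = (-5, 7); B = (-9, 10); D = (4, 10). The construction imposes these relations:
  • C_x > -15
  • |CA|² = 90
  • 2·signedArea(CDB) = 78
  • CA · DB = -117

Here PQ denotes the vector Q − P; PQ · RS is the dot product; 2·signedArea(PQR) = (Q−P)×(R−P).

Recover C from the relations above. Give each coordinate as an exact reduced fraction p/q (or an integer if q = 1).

1. C_x = -14  [2·signedArea(CDB) = 78 ∩ CA · DB = -117]
2. C_y = 4  [2·signedArea(CDB) = 78 ∩ CA · DB = -117]
   → C = (-14, 4)

C = (-14, 4)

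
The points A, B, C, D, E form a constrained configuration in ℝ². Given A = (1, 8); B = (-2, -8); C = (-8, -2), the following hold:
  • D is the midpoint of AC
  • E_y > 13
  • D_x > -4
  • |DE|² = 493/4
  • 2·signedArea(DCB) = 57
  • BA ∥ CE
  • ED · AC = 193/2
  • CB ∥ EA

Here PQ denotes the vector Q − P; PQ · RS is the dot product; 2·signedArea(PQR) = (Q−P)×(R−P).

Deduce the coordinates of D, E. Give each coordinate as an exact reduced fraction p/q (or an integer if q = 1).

D = (-7/2, 3)
E = (-5, 14)

1. D_x = -7/2  [D is the midpoint of AC]
2. D_y = 3  [D is the midpoint of AC]
   → D = (-7/2, 3)
3. E_x = -5  [CB ∥ EA ∩ BA ∥ CE]
4. E_y = 14  [CB ∥ EA ∩ BA ∥ CE]
   → E = (-5, 14)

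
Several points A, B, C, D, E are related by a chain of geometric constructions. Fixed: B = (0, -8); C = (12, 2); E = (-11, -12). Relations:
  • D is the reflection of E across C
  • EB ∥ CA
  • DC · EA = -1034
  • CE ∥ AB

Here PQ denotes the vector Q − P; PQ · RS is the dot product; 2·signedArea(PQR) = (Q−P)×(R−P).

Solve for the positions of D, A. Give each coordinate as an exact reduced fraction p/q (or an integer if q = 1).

A = (23, 6)
D = (35, 16)

1. D_x = 35  [D is the reflection of E across C]
2. D_y = 16  [D is the reflection of E across C]
   → D = (35, 16)
3. A_x = 23  [CE ∥ AB ∩ EB ∥ CA]
4. A_y = 6  [CE ∥ AB ∩ EB ∥ CA]
   → A = (23, 6)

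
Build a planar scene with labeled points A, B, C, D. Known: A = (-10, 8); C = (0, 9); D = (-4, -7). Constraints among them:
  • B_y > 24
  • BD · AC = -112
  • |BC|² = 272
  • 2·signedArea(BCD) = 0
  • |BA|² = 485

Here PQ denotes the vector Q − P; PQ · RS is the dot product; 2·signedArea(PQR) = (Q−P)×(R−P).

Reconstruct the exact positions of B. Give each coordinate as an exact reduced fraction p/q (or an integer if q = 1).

B = (4, 25)

1. B_x = 4  [2·signedArea(BCD) = 0 ∩ BD · AC = -112]
2. B_y = 25  [2·signedArea(BCD) = 0 ∩ BD · AC = -112]
   → B = (4, 25)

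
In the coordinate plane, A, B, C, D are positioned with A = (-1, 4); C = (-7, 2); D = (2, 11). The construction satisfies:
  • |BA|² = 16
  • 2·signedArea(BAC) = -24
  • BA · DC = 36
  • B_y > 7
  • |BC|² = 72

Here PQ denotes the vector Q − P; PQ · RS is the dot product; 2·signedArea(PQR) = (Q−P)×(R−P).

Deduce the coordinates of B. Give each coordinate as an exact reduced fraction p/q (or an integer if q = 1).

B = (-1, 8)

1. B_x = -1  [2·signedArea(BAC) = -24 ∩ BA · DC = 36]
2. B_y = 8  [2·signedArea(BAC) = -24 ∩ BA · DC = 36]
   → B = (-1, 8)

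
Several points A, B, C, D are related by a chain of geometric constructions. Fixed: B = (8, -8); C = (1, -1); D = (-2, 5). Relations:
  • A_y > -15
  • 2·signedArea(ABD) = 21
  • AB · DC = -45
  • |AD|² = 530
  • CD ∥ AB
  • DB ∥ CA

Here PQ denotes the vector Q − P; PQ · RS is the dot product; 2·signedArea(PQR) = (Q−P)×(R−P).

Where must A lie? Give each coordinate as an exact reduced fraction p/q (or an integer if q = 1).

A = (11, -14)

1. A_x = 11  [CD ∥ AB ∩ DB ∥ CA]
2. A_y = -14  [CD ∥ AB ∩ DB ∥ CA]
   → A = (11, -14)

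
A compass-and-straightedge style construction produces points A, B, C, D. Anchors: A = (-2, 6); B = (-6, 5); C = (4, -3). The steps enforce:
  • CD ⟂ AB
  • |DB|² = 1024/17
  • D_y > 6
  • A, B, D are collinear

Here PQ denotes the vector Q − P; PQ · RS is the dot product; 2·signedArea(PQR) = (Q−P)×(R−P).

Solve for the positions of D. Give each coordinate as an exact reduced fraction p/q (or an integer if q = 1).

1. D_x = 26/17  [A, B, D are collinear ∩ CD ⟂ AB]
2. D_y = 117/17  [A, B, D are collinear ∩ CD ⟂ AB]
   → D = (26/17, 117/17)

D = (26/17, 117/17)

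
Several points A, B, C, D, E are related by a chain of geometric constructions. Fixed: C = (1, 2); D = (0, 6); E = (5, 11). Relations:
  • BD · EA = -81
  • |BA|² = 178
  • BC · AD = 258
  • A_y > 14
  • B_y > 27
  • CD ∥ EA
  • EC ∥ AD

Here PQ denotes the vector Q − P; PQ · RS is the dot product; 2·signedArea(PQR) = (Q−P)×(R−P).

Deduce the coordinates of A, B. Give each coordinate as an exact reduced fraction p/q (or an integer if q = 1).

1. A_x = 4  [EC ∥ AD ∩ CD ∥ EA]
2. A_y = 15  [EC ∥ AD ∩ CD ∥ EA]
   → A = (4, 15)
3. B_x = 7  [BC · AD = 258 ∩ BD · EA = -81]
4. B_y = 28  [BC · AD = 258 ∩ BD · EA = -81]
   → B = (7, 28)

A = (4, 15)
B = (7, 28)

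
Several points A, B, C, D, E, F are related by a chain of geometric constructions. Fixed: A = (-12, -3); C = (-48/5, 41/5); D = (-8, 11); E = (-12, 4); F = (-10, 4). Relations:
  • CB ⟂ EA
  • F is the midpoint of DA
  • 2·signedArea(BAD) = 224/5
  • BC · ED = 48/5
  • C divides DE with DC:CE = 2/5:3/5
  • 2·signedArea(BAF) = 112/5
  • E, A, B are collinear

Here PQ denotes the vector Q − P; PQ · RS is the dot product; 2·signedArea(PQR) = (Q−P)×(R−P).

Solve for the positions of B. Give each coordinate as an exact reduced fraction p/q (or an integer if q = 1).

1. B_x = -12  [E, A, B are collinear ∩ CB ⟂ EA]
2. B_y = 41/5  [E, A, B are collinear ∩ CB ⟂ EA]
   → B = (-12, 41/5)

B = (-12, 41/5)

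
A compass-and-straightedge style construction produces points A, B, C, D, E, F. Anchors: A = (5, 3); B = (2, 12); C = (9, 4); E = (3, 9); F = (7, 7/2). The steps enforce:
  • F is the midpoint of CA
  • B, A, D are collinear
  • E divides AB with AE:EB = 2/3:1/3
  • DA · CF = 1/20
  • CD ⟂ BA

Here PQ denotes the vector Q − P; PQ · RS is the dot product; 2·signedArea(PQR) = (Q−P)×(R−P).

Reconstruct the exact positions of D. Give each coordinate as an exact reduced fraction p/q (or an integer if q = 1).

D = (51/10, 27/10)

1. D_x = 51/10  [B, A, D are collinear ∩ CD ⟂ BA]
2. D_y = 27/10  [B, A, D are collinear ∩ CD ⟂ BA]
   → D = (51/10, 27/10)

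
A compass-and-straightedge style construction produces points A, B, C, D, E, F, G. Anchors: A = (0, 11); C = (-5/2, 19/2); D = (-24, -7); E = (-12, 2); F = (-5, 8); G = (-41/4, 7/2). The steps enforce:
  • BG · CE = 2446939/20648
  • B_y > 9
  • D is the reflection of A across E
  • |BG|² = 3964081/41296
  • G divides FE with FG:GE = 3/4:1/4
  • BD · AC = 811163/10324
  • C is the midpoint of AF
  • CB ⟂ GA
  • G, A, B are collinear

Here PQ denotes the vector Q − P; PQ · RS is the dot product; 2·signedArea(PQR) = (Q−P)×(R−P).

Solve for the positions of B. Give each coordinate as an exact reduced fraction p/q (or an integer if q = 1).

1. B_x = -12095/5162  [G, A, B are collinear ∩ CB ⟂ GA]
2. B_y = 23966/2581  [G, A, B are collinear ∩ CB ⟂ GA]
   → B = (-12095/5162, 23966/2581)

B = (-12095/5162, 23966/2581)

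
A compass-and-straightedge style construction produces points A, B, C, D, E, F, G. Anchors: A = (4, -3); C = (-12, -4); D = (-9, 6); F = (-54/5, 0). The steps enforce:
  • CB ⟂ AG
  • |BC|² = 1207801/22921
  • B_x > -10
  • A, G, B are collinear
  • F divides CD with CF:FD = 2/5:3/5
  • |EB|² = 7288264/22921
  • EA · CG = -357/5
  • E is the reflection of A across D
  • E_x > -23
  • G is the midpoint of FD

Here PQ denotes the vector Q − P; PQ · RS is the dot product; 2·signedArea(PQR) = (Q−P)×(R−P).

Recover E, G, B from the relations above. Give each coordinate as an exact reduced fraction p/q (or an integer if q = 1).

B = (-209112/22921, 61077/22921)
E = (-22, 15)
G = (-99/10, 3)

1. E_x = -22  [E is the reflection of A across D]
2. E_y = 15  [E is the reflection of A across D]
   → E = (-22, 15)
3. G_x = -99/10  [G is the midpoint of FD]
4. G_y = 3  [G is the midpoint of FD]
   → G = (-99/10, 3)
5. B_x = -209112/22921  [A, G, B are collinear ∩ CB ⟂ AG]
6. B_y = 61077/22921  [A, G, B are collinear ∩ CB ⟂ AG]
   → B = (-209112/22921, 61077/22921)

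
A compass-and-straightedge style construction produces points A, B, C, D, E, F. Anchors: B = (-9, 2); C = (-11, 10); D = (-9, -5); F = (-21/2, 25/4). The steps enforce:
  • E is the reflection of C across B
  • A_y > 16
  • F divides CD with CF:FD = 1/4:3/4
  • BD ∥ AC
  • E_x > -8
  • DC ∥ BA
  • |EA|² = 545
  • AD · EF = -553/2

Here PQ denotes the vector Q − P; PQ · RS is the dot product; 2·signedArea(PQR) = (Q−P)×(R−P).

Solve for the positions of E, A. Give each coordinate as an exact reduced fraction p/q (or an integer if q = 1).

1. E_x = -7  [E is the reflection of C across B]
2. E_y = -6  [E is the reflection of C across B]
   → E = (-7, -6)
3. A_x = -11  [BD ∥ AC ∩ DC ∥ BA]
4. A_y = 17  [BD ∥ AC ∩ DC ∥ BA]
   → A = (-11, 17)

A = (-11, 17)
E = (-7, -6)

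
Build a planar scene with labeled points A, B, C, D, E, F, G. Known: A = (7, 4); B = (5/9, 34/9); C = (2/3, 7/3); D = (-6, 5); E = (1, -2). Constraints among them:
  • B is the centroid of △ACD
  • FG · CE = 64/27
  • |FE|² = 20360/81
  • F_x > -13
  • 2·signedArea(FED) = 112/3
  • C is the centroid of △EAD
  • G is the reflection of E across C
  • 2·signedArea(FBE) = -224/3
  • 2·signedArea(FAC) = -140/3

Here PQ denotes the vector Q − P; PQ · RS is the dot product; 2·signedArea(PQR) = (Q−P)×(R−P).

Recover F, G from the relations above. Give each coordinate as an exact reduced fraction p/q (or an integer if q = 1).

1. F_x = -113/9  [2·signedArea(FBE) = -224/3 ∩ 2·signedArea(FAC) = -140/3]
2. F_y = 56/9  [2·signedArea(FBE) = -224/3 ∩ 2·signedArea(FAC) = -140/3]
   → F = (-113/9, 56/9)
3. G_x = 1/3  [G is the reflection of E across C]
4. G_y = 20/3  [G is the reflection of E across C]
   → G = (1/3, 20/3)

F = (-113/9, 56/9)
G = (1/3, 20/3)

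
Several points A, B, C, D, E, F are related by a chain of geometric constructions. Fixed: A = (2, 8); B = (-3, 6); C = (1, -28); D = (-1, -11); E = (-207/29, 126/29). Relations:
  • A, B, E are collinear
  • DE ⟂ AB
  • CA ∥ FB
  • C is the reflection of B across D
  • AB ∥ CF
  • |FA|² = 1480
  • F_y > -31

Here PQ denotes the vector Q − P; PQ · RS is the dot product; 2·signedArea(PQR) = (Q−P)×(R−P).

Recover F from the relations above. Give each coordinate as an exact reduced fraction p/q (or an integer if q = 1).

1. F_x = -4  [CA ∥ FB ∩ AB ∥ CF]
2. F_y = -30  [CA ∥ FB ∩ AB ∥ CF]
   → F = (-4, -30)

F = (-4, -30)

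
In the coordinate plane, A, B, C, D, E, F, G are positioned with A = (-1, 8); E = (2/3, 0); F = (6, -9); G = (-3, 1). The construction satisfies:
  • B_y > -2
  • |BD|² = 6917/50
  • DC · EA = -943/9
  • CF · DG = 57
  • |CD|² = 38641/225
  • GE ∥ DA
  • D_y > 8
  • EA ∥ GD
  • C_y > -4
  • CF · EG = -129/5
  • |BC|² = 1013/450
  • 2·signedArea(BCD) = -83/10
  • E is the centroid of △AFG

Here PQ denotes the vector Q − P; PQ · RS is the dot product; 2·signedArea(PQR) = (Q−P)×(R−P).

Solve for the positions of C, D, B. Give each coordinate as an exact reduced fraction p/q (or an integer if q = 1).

B = (19/30, -3/2)
C = (3/5, -3)
D = (-14/3, 9)

1. D_x = -14/3  [GE ∥ DA ∩ EA ∥ GD]
2. D_y = 9  [GE ∥ DA ∩ EA ∥ GD]
   → D = (-14/3, 9)
3. C_x = 3/5  [CF · DG = 57 ∩ CF · EG = -129/5]
4. C_y = -3  [CF · DG = 57 ∩ CF · EG = -129/5]
   → C = (3/5, -3)
5. B_x = 19/30  [line -12·x + -79/15·y + -3/10 = 0 ∩ |BC|² = 1013/450]
6. B_y = -3/2  [line -12·x + -79/15·y + -3/10 = 0 ∩ |BC|² = 1013/450]
   → B = (19/30, -3/2)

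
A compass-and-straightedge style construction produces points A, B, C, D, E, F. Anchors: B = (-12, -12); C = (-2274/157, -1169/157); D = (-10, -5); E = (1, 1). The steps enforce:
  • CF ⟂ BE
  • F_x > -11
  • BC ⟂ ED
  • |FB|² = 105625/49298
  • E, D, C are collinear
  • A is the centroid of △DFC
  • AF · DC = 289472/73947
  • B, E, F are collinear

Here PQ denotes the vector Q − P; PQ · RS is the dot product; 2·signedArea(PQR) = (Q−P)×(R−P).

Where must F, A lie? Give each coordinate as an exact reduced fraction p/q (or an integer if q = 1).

A = (-11131/942, -7351/942)
F = (-3443/314, -3443/314)

1. F_x = -3443/314  [B, E, F are collinear ∩ CF ⟂ BE]
2. F_y = -3443/314  [B, E, F are collinear ∩ CF ⟂ BE]
   → F = (-3443/314, -3443/314)
3. A_x = -11131/942  [A is the centroid of △DFC]
4. A_y = -7351/942  [A is the centroid of △DFC]
   → A = (-11131/942, -7351/942)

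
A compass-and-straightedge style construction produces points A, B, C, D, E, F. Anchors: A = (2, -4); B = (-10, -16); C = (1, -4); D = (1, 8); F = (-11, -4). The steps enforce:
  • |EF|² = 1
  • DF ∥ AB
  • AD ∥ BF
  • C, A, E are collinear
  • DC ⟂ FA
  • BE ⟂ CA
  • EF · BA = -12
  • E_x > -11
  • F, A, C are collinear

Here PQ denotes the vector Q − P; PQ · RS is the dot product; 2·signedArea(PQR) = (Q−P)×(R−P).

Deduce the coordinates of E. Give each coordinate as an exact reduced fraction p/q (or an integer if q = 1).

1. E_x = -10  [C, A, E are collinear ∩ BE ⟂ CA]
2. E_y = -4  [C, A, E are collinear ∩ BE ⟂ CA]
   → E = (-10, -4)

E = (-10, -4)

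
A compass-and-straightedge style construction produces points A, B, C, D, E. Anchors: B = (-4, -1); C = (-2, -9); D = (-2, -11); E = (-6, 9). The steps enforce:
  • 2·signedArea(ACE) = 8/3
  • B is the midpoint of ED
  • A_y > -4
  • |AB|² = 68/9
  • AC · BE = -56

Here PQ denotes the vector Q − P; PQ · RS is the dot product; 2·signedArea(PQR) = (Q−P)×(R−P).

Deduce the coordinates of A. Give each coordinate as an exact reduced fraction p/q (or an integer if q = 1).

1. A_x = -10/3  [2·signedArea(ACE) = 8/3 ∩ AC · BE = -56]
2. A_y = -11/3  [2·signedArea(ACE) = 8/3 ∩ AC · BE = -56]
   → A = (-10/3, -11/3)

A = (-10/3, -11/3)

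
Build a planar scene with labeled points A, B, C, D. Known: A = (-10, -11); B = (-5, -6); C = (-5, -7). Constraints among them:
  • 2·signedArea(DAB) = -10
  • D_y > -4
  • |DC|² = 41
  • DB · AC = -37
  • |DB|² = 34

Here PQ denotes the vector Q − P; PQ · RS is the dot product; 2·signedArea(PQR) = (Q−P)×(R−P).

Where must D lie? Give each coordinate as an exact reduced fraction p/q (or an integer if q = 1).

1. D_x = 0  [2·signedArea(DAB) = -10 ∩ DB · AC = -37]
2. D_y = -3  [2·signedArea(DAB) = -10 ∩ DB · AC = -37]
   → D = (0, -3)

D = (0, -3)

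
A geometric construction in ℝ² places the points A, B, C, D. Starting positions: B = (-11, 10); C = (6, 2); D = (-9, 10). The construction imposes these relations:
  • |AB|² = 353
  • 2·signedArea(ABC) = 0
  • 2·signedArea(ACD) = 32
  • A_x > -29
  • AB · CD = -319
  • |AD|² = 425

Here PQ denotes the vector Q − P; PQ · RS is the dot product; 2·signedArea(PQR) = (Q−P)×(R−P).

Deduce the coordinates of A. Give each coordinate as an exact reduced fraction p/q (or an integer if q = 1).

1. A_x = -28  [2·signedArea(ABC) = 0 ∩ AB · CD = -319]
2. A_y = 18  [2·signedArea(ABC) = 0 ∩ AB · CD = -319]
   → A = (-28, 18)

A = (-28, 18)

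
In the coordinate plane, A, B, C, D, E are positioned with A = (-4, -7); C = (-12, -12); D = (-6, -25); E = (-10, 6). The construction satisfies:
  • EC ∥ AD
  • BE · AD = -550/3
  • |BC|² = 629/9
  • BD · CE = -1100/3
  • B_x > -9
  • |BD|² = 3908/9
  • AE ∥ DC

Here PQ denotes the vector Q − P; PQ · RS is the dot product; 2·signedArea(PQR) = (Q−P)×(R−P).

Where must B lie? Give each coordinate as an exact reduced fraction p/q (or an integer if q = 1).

1. B_x = -26/3  [line -2·x + -18·y + -286/3 = 0 ∩ |BC|² = 629/9]
2. B_y = -13/3  [line -2·x + -18·y + -286/3 = 0 ∩ |BC|² = 629/9]
   → B = (-26/3, -13/3)

B = (-26/3, -13/3)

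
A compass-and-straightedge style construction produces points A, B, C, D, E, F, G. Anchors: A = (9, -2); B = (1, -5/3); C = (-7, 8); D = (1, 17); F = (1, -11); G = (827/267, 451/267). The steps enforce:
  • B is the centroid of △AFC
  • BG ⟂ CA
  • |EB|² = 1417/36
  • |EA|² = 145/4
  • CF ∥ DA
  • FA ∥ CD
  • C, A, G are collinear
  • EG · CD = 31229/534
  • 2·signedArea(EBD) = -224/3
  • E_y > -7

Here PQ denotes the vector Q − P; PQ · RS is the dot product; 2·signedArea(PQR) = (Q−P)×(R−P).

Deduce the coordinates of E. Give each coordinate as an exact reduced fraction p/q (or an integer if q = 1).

1. E_x = 5  [EG · CD = 31229/534 ∩ 2·signedArea(EBD) = -224/3]
2. E_y = -13/2  [EG · CD = 31229/534 ∩ 2·signedArea(EBD) = -224/3]
   → E = (5, -13/2)

E = (5, -13/2)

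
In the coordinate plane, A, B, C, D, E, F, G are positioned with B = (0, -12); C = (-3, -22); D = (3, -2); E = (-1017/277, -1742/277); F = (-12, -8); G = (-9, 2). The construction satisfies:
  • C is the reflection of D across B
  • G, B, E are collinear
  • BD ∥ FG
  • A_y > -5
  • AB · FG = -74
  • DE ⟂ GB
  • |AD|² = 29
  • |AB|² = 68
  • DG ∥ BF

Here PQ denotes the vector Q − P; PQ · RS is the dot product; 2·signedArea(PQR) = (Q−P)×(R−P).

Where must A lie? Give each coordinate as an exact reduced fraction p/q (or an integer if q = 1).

A = (-2, -4)

1. A_x = -2  [line -3·x + -10·y + -46 = 0 ∩ |AD|² = 29]
2. A_y = -4  [line -3·x + -10·y + -46 = 0 ∩ |AD|² = 29]
   → A = (-2, -4)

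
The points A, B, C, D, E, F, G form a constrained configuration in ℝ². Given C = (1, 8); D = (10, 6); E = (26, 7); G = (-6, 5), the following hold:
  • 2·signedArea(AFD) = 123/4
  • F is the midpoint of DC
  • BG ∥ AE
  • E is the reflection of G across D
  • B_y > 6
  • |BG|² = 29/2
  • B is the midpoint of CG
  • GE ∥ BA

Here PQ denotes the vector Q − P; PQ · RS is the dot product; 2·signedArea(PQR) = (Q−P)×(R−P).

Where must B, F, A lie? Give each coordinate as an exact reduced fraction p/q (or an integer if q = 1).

A = (59/2, 17/2)
B = (-5/2, 13/2)
F = (11/2, 7)

1. B_x = -5/2  [B is the midpoint of CG]
2. B_y = 13/2  [B is the midpoint of CG]
   → B = (-5/2, 13/2)
3. F_x = 11/2  [F is the midpoint of DC]
4. F_y = 7  [F is the midpoint of DC]
   → F = (11/2, 7)
5. A_x = 59/2  [BG ∥ AE ∩ GE ∥ BA]
6. A_y = 17/2  [BG ∥ AE ∩ GE ∥ BA]
   → A = (59/2, 17/2)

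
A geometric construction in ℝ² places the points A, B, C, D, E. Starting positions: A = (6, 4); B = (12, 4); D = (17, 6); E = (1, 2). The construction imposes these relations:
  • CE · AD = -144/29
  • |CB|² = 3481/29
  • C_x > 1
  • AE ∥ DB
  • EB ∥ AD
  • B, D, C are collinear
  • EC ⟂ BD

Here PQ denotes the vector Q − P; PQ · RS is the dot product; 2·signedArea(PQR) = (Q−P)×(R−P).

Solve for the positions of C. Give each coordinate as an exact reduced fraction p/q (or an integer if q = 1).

C = (53/29, -2/29)

1. C_x = 53/29  [B, D, C are collinear ∩ EC ⟂ BD]
2. C_y = -2/29  [B, D, C are collinear ∩ EC ⟂ BD]
   → C = (53/29, -2/29)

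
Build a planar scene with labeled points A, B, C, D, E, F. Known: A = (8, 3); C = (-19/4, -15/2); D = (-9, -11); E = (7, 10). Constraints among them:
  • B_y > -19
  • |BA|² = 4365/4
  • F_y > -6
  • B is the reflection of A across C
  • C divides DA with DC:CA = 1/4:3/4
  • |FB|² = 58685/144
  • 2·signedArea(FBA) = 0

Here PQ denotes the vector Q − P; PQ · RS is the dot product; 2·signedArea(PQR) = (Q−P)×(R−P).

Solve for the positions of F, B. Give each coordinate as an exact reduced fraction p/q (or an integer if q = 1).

B = (-35/2, -18)
F = (-23/12, -31/6)

1. B_x = -35/2  [B is the reflection of A across C]
2. B_y = -18  [B is the reflection of A across C]
   → B = (-35/2, -18)
3. F_x = -23/12  [line -21·x + 51/2·y + 183/2 = 0 ∩ |FB|² = 58685/144]
4. F_y = -31/6  [line -21·x + 51/2·y + 183/2 = 0 ∩ |FB|² = 58685/144]
   → F = (-23/12, -31/6)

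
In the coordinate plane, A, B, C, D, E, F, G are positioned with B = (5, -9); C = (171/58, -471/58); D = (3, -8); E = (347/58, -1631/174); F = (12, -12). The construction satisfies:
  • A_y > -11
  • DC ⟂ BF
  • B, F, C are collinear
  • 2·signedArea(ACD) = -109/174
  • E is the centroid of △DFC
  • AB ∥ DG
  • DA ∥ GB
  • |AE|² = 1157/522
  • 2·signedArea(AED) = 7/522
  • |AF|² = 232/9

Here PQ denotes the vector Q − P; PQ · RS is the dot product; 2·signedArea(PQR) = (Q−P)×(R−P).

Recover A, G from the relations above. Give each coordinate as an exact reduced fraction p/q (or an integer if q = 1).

1. A_x = 22/3  [2·signedArea(AED) = 7/522 ∩ 2·signedArea(ACD) = -109/174]
2. A_y = -10  [2·signedArea(AED) = 7/522 ∩ 2·signedArea(ACD) = -109/174]
   → A = (22/3, -10)
3. G_x = 2/3  [DA ∥ GB ∩ AB ∥ DG]
4. G_y = -7  [DA ∥ GB ∩ AB ∥ DG]
   → G = (2/3, -7)

A = (22/3, -10)
G = (2/3, -7)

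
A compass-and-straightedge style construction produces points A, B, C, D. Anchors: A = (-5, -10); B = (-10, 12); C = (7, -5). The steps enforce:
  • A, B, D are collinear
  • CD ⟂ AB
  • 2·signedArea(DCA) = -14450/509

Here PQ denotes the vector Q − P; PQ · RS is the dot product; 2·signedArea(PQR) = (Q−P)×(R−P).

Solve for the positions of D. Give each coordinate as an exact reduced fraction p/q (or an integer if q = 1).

1. D_x = -2795/509  [A, B, D are collinear ∩ CD ⟂ AB]
2. D_y = -3990/509  [A, B, D are collinear ∩ CD ⟂ AB]
   → D = (-2795/509, -3990/509)

D = (-2795/509, -3990/509)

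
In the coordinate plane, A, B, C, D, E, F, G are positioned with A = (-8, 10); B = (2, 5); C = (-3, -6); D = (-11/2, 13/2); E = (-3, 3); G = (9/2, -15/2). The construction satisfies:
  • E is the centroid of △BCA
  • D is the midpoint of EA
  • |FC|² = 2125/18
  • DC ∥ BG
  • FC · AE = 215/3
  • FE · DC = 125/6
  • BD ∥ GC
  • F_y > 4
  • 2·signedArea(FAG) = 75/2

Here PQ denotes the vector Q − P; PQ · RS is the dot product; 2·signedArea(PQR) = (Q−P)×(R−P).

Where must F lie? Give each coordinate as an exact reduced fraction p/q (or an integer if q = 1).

1. F_x = -13/6  [2·signedArea(FAG) = 75/2 ∩ FE · DC = 125/6]
2. F_y = 29/6  [2·signedArea(FAG) = 75/2 ∩ FE · DC = 125/6]
   → F = (-13/6, 29/6)

F = (-13/6, 29/6)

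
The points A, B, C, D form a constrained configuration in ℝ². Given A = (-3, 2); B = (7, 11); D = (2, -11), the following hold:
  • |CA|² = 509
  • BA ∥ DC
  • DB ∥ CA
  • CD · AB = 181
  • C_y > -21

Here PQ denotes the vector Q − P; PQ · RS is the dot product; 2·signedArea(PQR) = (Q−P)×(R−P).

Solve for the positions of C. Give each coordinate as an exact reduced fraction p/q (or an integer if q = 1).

1. C_x = -8  [DB ∥ CA ∩ BA ∥ DC]
2. C_y = -20  [DB ∥ CA ∩ BA ∥ DC]
   → C = (-8, -20)

C = (-8, -20)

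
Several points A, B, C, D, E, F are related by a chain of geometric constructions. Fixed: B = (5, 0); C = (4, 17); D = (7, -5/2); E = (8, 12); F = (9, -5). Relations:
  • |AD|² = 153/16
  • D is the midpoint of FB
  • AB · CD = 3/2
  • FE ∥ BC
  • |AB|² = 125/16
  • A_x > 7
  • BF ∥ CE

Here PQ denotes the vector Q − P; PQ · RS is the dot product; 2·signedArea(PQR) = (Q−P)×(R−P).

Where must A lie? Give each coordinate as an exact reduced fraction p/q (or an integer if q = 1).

1. A_x = 31/4  [line -3·x + 39/2·y + 27/2 = 0 ∩ |AB|² = 125/16]
2. A_y = 1/2  [line -3·x + 39/2·y + 27/2 = 0 ∩ |AB|² = 125/16]
   → A = (31/4, 1/2)

A = (31/4, 1/2)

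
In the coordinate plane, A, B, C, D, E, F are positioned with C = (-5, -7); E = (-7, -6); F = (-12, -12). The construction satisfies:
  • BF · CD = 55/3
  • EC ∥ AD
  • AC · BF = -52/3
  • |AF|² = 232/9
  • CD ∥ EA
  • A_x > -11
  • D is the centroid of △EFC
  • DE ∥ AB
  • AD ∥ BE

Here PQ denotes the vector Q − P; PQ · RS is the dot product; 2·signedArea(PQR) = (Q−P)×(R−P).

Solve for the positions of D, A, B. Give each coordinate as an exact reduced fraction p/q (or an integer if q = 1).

1. D_x = -8  [D is the centroid of △EFC]
2. D_y = -25/3  [D is the centroid of △EFC]
   → D = (-8, -25/3)
3. A_x = -10  [EC ∥ AD ∩ CD ∥ EA]
4. A_y = -22/3  [EC ∥ AD ∩ CD ∥ EA]
   → A = (-10, -22/3)
5. B_x = -9  [AD ∥ BE ∩ DE ∥ AB]
6. B_y = -5  [AD ∥ BE ∩ DE ∥ AB]
   → B = (-9, -5)

A = (-10, -22/3)
B = (-9, -5)
D = (-8, -25/3)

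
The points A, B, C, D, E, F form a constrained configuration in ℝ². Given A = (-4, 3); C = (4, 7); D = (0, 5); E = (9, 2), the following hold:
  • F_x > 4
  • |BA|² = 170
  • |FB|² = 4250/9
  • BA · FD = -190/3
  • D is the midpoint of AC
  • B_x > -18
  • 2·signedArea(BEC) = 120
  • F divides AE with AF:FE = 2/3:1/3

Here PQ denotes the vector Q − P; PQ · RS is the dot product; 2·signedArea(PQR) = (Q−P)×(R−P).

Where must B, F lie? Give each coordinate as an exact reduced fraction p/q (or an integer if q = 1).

B = (-17, 4)
F = (14/3, 7/3)

1. F_x = 14/3  [F divides AE with AF:FE = 2/3:1/3]
2. F_y = 7/3  [F divides AE with AF:FE = 2/3:1/3]
   → F = (14/3, 7/3)
3. B_x = -17  [BA · FD = -190/3 ∩ 2·signedArea(BEC) = 120]
4. B_y = 4  [BA · FD = -190/3 ∩ 2·signedArea(BEC) = 120]
   → B = (-17, 4)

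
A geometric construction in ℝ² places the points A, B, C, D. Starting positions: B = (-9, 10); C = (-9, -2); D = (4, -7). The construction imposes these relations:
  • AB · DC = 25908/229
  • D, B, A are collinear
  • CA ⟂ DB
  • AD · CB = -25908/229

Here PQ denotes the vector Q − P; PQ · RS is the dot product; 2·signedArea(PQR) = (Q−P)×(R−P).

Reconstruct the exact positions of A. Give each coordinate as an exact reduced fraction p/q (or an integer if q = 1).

1. A_x = -735/229  [D, B, A are collinear ∩ CA ⟂ DB]
2. A_y = 556/229  [D, B, A are collinear ∩ CA ⟂ DB]
   → A = (-735/229, 556/229)

A = (-735/229, 556/229)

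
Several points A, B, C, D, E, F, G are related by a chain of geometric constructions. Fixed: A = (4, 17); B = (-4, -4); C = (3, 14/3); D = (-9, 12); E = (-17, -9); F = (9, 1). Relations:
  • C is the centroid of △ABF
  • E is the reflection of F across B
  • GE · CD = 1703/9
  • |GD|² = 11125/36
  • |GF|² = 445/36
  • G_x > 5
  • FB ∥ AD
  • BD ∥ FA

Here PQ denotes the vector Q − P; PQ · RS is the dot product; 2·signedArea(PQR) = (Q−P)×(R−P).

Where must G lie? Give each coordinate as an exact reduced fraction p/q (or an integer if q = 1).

1. G_x = 6  [line 12·x + -22/3·y + -461/9 = 0 ∩ |GF|² = 445/36]
2. G_y = 17/6  [line 12·x + -22/3·y + -461/9 = 0 ∩ |GF|² = 445/36]
   → G = (6, 17/6)

G = (6, 17/6)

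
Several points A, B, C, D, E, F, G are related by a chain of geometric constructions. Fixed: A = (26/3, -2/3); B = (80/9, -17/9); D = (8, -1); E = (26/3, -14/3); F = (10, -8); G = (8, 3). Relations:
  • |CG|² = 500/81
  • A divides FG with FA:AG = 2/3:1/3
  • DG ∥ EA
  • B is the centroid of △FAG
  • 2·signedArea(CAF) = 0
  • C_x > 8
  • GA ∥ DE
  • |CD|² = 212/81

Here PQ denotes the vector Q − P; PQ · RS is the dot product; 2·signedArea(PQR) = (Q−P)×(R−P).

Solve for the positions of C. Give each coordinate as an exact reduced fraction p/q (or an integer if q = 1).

C = (76/9, 5/9)

1. C_x = 76/9  [line 22/3·x + 4/3·y + -188/3 = 0 ∩ |CG|² = 500/81]
2. C_y = 5/9  [line 22/3·x + 4/3·y + -188/3 = 0 ∩ |CG|² = 500/81]
   → C = (76/9, 5/9)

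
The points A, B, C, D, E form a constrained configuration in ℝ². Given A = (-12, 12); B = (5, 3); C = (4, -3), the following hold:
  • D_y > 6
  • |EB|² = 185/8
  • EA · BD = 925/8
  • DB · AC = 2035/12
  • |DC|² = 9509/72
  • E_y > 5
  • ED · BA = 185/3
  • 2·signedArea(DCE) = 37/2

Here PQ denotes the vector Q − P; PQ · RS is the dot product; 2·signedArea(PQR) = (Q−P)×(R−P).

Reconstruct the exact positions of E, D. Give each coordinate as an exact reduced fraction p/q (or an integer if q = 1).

D = (-25/12, 27/4)
E = (3/4, 21/4)

1. D_x = -25/12  [line -16·x + 15·y + -1615/12 = 0 ∩ |DC|² = 9509/72]
2. D_y = 27/4  [line -16·x + 15·y + -1615/12 = 0 ∩ |DC|² = 9509/72]
   → D = (-25/12, 27/4)
3. E_x = 3/4  [EA · BD = 925/8 ∩ 2·signedArea(DCE) = 37/2]
4. E_y = 21/4  [EA · BD = 925/8 ∩ 2·signedArea(DCE) = 37/2]
   → E = (3/4, 21/4)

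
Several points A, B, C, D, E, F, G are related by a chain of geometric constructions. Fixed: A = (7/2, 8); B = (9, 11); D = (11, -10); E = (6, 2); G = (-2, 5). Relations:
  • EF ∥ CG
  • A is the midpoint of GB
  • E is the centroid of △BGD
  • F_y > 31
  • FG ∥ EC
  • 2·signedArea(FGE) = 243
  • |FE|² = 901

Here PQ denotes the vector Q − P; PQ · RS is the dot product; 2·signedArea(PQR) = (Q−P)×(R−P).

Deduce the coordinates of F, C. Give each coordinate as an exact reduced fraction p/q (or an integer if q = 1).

C = (-3, -25)
F = (7, 32)

1. F_x = 7  [line 3·x + 8·y + -277 = 0 ∩ |FE|² = 901]
2. F_y = 32  [line 3·x + 8·y + -277 = 0 ∩ |FE|² = 901]
   → F = (7, 32)
3. C_x = -3  [EF ∥ CG ∩ FG ∥ EC]
4. C_y = -25  [EF ∥ CG ∩ FG ∥ EC]
   → C = (-3, -25)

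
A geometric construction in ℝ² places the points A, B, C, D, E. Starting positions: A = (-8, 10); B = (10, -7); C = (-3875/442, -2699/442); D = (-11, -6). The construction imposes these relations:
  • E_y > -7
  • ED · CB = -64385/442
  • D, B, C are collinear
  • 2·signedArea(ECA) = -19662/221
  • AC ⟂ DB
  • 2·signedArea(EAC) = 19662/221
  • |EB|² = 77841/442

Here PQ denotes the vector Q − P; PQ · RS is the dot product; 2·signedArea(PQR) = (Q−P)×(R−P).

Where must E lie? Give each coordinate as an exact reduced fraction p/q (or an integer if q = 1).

E = (-1439/442, -2815/442)

1. E_x = -1439/442  [line 7119/442·x + -339/442·y + 10509/221 = 0 ∩ |EB|² = 77841/442]
2. E_y = -2815/442  [line 7119/442·x + -339/442·y + 10509/221 = 0 ∩ |EB|² = 77841/442]
   → E = (-1439/442, -2815/442)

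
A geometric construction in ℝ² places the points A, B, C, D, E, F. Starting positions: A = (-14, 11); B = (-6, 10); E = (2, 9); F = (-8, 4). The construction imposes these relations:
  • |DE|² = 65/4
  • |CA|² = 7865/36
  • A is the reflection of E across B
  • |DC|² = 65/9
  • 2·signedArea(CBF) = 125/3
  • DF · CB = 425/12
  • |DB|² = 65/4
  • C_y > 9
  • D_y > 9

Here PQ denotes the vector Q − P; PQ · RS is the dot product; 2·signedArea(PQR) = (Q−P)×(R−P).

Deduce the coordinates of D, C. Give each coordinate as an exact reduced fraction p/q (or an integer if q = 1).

C = (2/3, 55/6)
D = (-2, 19/2)

1. C_x = 2/3  [line 6·x + -2·y + 43/3 = 0 ∩ |CA|² = 7865/36]
2. C_y = 55/6  [line 6·x + -2·y + 43/3 = 0 ∩ |CA|² = 7865/36]
   → C = (2/3, 55/6)
3. D_x = -2  [line 20/3·x + -5/6·y + 85/4 = 0 ∩ |DB|² = 65/4]
4. D_y = 19/2  [line 20/3·x + -5/6·y + 85/4 = 0 ∩ |DB|² = 65/4]
   → D = (-2, 19/2)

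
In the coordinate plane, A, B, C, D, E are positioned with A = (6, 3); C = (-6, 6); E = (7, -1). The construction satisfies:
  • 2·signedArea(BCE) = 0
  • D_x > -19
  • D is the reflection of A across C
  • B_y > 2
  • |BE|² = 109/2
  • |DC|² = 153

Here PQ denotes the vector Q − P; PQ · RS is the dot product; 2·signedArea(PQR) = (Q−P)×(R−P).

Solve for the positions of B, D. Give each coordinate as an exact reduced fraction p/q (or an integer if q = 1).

1. B_x = 1/2  [line 7·x + 13·y + -36 = 0 ∩ |BE|² = 109/2]
2. B_y = 5/2  [line 7·x + 13·y + -36 = 0 ∩ |BE|² = 109/2]
   → B = (1/2, 5/2)
3. D_x = -18  [D is the reflection of A across C]
4. D_y = 9  [D is the reflection of A across C]
   → D = (-18, 9)

B = (1/2, 5/2)
D = (-18, 9)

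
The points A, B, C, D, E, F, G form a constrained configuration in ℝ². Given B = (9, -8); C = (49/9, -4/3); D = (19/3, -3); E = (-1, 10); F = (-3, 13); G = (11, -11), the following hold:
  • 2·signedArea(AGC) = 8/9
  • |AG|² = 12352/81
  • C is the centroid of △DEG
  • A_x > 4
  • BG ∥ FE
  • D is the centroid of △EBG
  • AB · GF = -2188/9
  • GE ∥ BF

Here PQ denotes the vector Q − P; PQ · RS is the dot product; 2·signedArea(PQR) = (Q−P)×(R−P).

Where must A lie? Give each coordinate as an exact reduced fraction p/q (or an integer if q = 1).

1. A_x = 43/9  [2·signedArea(AGC) = 8/9 ∩ AB · GF = -2188/9]
2. A_y = -1/3  [2·signedArea(AGC) = 8/9 ∩ AB · GF = -2188/9]
   → A = (43/9, -1/3)

A = (43/9, -1/3)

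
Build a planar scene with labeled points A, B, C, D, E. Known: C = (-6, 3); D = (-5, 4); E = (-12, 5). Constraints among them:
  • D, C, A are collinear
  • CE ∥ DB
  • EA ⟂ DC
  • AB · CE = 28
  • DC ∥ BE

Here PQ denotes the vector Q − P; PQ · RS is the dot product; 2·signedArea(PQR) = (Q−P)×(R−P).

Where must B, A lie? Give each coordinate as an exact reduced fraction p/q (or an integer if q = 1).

A = (-8, 1)
B = (-11, 6)

1. B_x = -11  [DC ∥ BE ∩ CE ∥ DB]
2. B_y = 6  [DC ∥ BE ∩ CE ∥ DB]
   → B = (-11, 6)
3. A_x = -8  [D, C, A are collinear ∩ EA ⟂ DC]
4. A_y = 1  [D, C, A are collinear ∩ EA ⟂ DC]
   → A = (-8, 1)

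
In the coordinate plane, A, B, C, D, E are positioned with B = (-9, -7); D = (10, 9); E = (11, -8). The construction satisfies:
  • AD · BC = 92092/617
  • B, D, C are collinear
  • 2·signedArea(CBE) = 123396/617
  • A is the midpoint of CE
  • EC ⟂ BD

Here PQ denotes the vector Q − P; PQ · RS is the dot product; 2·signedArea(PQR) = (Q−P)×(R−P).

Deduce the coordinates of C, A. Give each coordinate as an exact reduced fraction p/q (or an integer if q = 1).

1. C_x = 1363/617  [B, D, C are collinear ∩ EC ⟂ BD]
2. C_y = 1505/617  [B, D, C are collinear ∩ EC ⟂ BD]
   → C = (1363/617, 1505/617)
3. A_x = 4075/617  [A is the midpoint of CE]
4. A_y = -3431/1234  [A is the midpoint of CE]
   → A = (4075/617, -3431/1234)

A = (4075/617, -3431/1234)
C = (1363/617, 1505/617)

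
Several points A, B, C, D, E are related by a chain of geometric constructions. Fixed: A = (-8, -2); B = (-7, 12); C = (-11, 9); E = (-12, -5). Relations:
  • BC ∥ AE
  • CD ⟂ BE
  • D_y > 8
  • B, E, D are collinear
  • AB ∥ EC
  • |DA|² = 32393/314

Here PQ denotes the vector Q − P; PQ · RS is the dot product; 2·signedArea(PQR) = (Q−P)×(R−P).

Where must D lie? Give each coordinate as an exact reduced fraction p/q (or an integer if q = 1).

1. D_x = -2553/314  [B, E, D are collinear ∩ CD ⟂ BE]
2. D_y = 2561/314  [B, E, D are collinear ∩ CD ⟂ BE]
   → D = (-2553/314, 2561/314)

D = (-2553/314, 2561/314)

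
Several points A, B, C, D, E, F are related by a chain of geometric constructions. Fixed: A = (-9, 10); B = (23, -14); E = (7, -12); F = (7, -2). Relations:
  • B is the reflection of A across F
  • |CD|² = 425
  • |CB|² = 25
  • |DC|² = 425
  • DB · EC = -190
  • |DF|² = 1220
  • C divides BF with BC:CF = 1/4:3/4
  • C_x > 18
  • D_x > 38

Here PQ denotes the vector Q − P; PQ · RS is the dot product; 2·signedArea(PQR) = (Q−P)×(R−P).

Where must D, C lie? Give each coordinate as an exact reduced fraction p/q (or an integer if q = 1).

C = (19, -11)
D = (39, -16)

1. C_x = 19  [C divides BF with BC:CF = 1/4:3/4]
2. C_y = -11  [C divides BF with BC:CF = 1/4:3/4]
   → C = (19, -11)
3. D_x = 39  [line -12·x + -1·y + 452 = 0 ∩ |DC|² = 425]
4. D_y = -16  [line -12·x + -1·y + 452 = 0 ∩ |DC|² = 425]
   → D = (39, -16)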